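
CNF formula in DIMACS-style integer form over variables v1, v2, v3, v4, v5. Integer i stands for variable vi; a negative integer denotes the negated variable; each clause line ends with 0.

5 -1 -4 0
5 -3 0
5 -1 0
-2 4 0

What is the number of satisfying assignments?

Case analysis on v5 and v1:
  v5=T, v1=T: v3 free; 3 ways for (v2,v4) × 2^1 = 6.
  v5=T, v1=F: v3 free; 3 ways for (v2,v4) × 2^1 = 6.
  v5=F, v1=T: a clause becomes empty — 0.
  v5=F, v1=F: remaining (v2,v3,v4) ∈ {(F,F,F); (F,F,T); (T,F,T)} — 3.
Total: 6 + 6 + 0 + 3 = 15.

15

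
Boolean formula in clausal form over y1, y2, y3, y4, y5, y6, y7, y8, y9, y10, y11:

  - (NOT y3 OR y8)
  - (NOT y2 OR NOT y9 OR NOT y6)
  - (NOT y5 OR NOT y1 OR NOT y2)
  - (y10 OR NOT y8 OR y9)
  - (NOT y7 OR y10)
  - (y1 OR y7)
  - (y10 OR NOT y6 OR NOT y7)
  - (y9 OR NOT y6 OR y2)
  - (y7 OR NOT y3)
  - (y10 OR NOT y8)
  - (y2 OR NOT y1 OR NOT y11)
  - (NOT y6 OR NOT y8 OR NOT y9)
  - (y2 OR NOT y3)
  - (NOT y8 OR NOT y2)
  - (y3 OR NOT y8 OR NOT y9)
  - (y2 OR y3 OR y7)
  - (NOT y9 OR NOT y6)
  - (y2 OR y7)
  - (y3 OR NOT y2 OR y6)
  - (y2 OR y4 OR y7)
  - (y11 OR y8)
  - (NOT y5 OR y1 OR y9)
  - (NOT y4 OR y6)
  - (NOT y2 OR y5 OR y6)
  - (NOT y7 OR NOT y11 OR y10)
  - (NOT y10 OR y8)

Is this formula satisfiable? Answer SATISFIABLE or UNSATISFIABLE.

SATISFIABLE

Set y1 = True and propagate.
Set y2 = False and propagate.
  then y11 is forced to False.
  then y3 is forced to False.
  then y7 is forced to True.
  then y10 is forced to True.
  then y8 is forced to True.
  then y9 is forced to False.
  then y6 is forced to False.
  then y4 is forced to False.
y5 is now unconstrained; take y5 = True.
So y1 = T, y2 = F, y3 = F, y4 = F, y5 = T, y6 = F, y7 = T, y8 = T, y9 = F, y10 = T, y11 = F is a satisfying assignment.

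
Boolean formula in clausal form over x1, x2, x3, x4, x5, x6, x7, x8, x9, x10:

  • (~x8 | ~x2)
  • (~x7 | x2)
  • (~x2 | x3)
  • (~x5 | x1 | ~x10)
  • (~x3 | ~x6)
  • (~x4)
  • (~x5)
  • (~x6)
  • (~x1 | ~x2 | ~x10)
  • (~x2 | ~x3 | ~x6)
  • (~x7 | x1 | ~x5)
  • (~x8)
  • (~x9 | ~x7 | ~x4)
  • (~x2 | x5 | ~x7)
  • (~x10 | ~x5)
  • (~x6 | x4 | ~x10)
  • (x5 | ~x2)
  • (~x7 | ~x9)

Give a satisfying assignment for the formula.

x1=True, x2=False, x3=False, x4=False, x5=False, x6=False, x7=False, x8=False, x9=True, x10=True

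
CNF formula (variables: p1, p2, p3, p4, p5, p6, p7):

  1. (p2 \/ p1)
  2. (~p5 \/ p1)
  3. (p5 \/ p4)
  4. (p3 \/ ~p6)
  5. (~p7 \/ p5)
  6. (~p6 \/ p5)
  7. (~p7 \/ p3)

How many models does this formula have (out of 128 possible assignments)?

26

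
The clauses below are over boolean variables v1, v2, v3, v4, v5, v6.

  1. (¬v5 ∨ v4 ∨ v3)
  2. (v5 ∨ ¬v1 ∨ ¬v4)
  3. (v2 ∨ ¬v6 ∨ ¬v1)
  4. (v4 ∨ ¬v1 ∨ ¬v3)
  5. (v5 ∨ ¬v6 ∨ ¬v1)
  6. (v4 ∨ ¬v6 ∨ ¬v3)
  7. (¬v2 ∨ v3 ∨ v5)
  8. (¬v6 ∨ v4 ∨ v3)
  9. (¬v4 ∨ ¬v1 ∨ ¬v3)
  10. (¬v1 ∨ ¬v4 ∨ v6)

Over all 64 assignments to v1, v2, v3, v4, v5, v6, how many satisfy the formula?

Case analysis on v4 and v1:
  v4=T, v1=T: remaining (v2,v3,v5,v6) ∈ {(T,F,T,T)} — 1.
  v4=T, v1=F: v6 free; 7 ways for (v2,v3,v5) × 2^1 = 14.
  v4=F, v1=T: remaining (v2,v3,v5,v6) ∈ {(F,F,F,F)} — 1.
  v4=F, v1=F: 5 of the 16 assignments to (v2,v3,v5,v6) work.
Total: 1 + 14 + 1 + 5 = 21.

21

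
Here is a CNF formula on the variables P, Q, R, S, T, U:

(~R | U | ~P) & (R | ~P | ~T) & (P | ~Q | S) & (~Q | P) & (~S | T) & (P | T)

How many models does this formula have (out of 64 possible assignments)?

18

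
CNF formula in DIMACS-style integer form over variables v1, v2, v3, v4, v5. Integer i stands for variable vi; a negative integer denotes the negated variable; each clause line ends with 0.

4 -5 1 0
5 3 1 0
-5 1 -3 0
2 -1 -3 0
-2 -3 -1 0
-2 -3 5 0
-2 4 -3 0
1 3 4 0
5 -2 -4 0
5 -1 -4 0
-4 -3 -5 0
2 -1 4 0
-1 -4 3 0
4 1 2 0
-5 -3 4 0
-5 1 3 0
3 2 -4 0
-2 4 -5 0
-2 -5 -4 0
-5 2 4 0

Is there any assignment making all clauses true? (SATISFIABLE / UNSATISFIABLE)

Try v1 = True.
Branch on v2: take v2 = True.
  then v3 is forced to False.
  then v4 is forced to False.
  then v5 is forced to False.
So v1=T, v2=T, v3=F, v4=F, v5=F is a satisfying assignment.

SATISFIABLE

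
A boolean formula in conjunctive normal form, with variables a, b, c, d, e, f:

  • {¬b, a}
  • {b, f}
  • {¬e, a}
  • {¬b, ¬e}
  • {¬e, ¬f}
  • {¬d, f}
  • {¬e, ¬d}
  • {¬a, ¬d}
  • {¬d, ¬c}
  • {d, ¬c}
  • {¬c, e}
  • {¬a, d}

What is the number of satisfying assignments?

2

The models are:
  a=F b=F c=F d=F e=F f=T
  a=F b=F c=F d=T e=F f=T
That's 2 in total.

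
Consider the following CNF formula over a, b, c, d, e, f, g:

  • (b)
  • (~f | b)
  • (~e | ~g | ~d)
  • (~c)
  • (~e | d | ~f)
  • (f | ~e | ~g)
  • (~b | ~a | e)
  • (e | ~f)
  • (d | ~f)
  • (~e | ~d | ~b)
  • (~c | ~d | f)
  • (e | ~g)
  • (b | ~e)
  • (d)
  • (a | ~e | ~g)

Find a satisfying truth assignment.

a=False, b=True, c=False, d=True, e=False, f=False, g=False

Check each clause:
  1. (b) — b is true.
  2. (~f | b) — b is true.
  3. (~g | ~d | ~e) — ~g is true.
  4. (~c) — ~c is true.
  5. (d | ~f | ~e) — ~f is true.
  6. (~g | f | ~e) — ~g is true.
  7. (e | ~b | ~a) — ~a is true.
  8. (~f | e) — ~f is true.
  9. (d | ~f) — ~f is true.
  10. (~d | ~e | ~b) — ~e is true.
  11. (~c | ~d | f) — ~c is true.
  12. (~g | e) — ~g is true.
  13. (b | ~e) — b is true.
  14. (d) — d is true.
  15. (~g | a | ~e) — ~e is true.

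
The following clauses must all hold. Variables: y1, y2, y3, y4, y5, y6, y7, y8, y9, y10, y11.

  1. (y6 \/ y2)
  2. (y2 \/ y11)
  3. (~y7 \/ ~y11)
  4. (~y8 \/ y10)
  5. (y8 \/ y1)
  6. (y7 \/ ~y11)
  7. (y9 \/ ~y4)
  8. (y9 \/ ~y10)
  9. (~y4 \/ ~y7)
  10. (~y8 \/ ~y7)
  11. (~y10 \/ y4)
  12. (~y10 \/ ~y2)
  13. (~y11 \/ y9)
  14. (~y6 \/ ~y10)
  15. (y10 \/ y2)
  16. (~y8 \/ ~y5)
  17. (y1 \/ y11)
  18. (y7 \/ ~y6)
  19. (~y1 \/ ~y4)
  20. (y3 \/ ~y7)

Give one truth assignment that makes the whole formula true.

Pure literal: y5 appears only negated; assign y5 = False.
Branch on y1: take y1 = True.
  then y4 is forced to False.
  then y10 is forced to False.
  then y8 is forced to False.
  then y2 is forced to True.
Set y3 = False and propagate.
  then y7 is forced to False.
  then y11 is forced to False.
  then y6 is forced to False.
y9 is now unconstrained; take y9 = False.
Every clause has at least one true literal under this assignment.

y1 = T, y2 = T, y3 = F, y4 = F, y5 = F, y6 = F, y7 = F, y8 = F, y9 = F, y10 = F, y11 = F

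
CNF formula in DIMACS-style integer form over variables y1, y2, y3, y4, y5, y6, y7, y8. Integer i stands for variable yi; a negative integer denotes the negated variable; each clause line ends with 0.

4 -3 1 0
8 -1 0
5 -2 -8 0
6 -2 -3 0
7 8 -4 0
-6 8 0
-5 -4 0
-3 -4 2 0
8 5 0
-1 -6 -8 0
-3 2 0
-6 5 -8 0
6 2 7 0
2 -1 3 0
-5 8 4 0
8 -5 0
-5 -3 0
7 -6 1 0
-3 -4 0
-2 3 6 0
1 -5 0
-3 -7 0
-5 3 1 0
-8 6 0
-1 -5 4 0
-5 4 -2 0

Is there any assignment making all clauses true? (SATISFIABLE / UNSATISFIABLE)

UNSATISFIABLE

y5 = True:
  propagation gives y4=False, y8=True, y3=False, y1=True; an empty clause results — contradiction.
y5 = False:
  propagation gives y8=True, y2=False, y3=False, y6=False; an empty clause results — contradiction.
Every branch closes, so no satisfying assignment exists.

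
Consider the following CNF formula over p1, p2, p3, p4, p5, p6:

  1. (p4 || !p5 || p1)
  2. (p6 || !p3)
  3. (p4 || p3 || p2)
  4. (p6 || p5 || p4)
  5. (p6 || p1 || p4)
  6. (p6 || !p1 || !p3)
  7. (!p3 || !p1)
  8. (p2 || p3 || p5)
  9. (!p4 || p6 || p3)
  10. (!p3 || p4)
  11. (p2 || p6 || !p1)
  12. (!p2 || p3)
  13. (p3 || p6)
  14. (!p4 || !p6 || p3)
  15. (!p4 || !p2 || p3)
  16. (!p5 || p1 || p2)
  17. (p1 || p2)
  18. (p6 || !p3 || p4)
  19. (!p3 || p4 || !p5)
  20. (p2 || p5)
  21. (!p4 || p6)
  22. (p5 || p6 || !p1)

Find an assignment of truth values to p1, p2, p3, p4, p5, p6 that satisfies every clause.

p1=F, p2=T, p3=T, p4=T, p5=T, p6=T

Branch on p1: take p1 = False.
  then p2 is forced to True.
  then p3 is forced to True.
  then p6 is forced to True.
  then p4 is forced to True.
p5 is now unconstrained; take p5 = True.
Every clause has at least one true literal under this assignment.
Check each clause:
  1. (p4 || p1 || !p5) — p4 is true.
  2. (p6 || !p3) — p6 is true.
  3. (p2 || p3 || p4) — p2 is true.
  4. (p4 || p5 || p6) — p4 is true.
  5. (p1 || p6 || p4) — p4 is true.
  6. (!p1 || !p3 || p6) — p6 is true.
  7. (!p1 || !p3) — !p1 is true.
  8. (p2 || p5 || p3) — p2 is true.
  9. (p3 || p6 || !p4) — p3 is true.
  10. (p4 || !p3) — p4 is true.
  11. (p6 || p2 || !p1) — p2 is true.
  12. (p3 || !p2) — p3 is true.
  13. (p6 || p3) — p3 is true.
  14. (!p6 || !p4 || p3) — p3 is true.
  15. (p3 || !p2 || !p4) — p3 is true.
  16. (!p5 || p2 || p1) — p2 is true.
  17. (p2 || p1) — p2 is true.
  18. (p6 || !p3 || p4) — p4 is true.
  19. (!p3 || p4 || !p5) — p4 is true.
  20. (p5 || p2) — p2 is true.
  21. (!p4 || p6) — p6 is true.
  22. (!p1 || p5 || p6) — p5 is true.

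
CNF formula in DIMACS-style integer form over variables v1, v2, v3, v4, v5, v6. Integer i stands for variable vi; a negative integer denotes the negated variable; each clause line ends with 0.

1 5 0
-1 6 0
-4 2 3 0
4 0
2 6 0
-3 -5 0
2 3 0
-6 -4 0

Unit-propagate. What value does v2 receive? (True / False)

True

Unit clause (v4) sets v4 = True.
(¬v4 ∨ ¬v6) with v4 = True leaves only ¬v6, so v6 = False.
(¬v1 ∨ v6) with v6 = False leaves only ¬v1, so v1 = False.
In (v1 ∨ v5), v1 is now false; v5 must hold, so v5 = True.
(v2 ∨ v6): since v6 = False, the clause reduces to (v2). v2 = True.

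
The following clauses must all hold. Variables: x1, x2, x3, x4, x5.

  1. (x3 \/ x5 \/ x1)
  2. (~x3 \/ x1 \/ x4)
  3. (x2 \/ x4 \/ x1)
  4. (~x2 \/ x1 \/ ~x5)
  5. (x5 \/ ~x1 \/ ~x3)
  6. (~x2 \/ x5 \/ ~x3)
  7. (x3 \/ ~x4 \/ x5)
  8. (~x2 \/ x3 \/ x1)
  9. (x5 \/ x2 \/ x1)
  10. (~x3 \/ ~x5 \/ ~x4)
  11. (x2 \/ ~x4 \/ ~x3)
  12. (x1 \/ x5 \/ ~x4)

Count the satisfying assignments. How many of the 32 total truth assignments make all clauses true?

9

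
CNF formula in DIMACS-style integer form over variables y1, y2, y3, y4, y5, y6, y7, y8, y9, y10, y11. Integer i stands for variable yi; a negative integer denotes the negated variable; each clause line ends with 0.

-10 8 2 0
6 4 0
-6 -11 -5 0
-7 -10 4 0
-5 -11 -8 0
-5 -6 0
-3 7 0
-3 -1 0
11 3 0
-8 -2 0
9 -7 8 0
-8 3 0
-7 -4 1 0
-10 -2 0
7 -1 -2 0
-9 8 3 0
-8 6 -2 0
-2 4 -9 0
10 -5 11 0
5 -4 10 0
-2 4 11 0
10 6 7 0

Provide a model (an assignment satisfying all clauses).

Set y1 = False and propagate.
Set y2 = False and propagate.
The remaining clauses are satisfied by y3 = True, y4 = False, y5 = False, y6 = True, y7 = True, y8 = True, y9 = False, y10 = False, y11 = True.

y1=False, y2=False, y3=True, y4=False, y5=False, y6=True, y7=True, y8=True, y9=False, y10=False, y11=True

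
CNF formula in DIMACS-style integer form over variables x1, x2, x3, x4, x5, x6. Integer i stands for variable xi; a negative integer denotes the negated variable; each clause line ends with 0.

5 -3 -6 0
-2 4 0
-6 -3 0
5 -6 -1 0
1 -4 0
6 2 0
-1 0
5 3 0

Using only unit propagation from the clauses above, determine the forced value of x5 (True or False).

True

(¬x1) is a unit clause: x1 = False.
In (¬x4 ∨ x1), x1 is now false; ¬x4 must hold, so x4 = False.
(¬x2 ∨ x4) with x4 = False leaves only ¬x2, so x2 = False.
(x2 ∨ x6): since x2 = False, the clause reduces to (x6). x6 = True.
(¬x3 ∨ ¬x6) with x6 = True leaves only ¬x3, so x3 = False.
From (x3 ∨ x5) and x3 = False: x5 = True.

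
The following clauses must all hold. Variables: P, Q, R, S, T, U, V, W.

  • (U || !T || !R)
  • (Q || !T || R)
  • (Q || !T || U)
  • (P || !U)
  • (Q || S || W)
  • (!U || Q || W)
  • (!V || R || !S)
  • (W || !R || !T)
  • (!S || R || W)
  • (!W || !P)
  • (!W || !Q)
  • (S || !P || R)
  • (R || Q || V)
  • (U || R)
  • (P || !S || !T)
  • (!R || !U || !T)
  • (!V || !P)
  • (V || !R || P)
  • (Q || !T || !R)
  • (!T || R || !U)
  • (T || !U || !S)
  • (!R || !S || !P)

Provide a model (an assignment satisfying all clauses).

P = 0  Q = 1  R = 1  S = 1  T = 0  U = 0  V = 1  W = 0

Branch on P: take P = False.
  then U is forced to False.
  then R is forced to True.
  then T is forced to False.
  then V is forced to True.
Try Q = True.
  then W is forced to False.
S is now unconstrained; take S = True.
Every clause has at least one true literal under this assignment.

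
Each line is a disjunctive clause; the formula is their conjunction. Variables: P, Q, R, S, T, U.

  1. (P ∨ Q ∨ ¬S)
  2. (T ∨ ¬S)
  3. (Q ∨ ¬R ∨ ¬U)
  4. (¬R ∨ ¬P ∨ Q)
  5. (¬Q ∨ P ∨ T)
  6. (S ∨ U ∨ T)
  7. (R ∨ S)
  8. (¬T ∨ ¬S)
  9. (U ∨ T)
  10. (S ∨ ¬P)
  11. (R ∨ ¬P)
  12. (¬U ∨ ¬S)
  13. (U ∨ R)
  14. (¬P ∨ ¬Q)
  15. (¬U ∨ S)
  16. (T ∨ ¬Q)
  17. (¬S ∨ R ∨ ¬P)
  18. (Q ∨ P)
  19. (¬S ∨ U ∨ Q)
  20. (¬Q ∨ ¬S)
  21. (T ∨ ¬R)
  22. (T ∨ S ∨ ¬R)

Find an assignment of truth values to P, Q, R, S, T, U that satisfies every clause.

P=0, Q=1, R=1, S=0, T=1, U=0

Set P = False and propagate.
  then Q is forced to True.
  then T is forced to True.
  then S is forced to False.
  then R is forced to True.
  then U is forced to False.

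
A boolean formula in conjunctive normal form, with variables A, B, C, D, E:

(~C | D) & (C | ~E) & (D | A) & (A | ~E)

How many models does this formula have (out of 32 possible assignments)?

12

Split on A, then C.
  A=1, C=1: remaining (B,D,E) ∈ {(0,1,0); (0,1,1); (1,1,0); (1,1,1)} — 4.
  A=1, C=0: remaining (B,D,E) ∈ {(0,0,0); (0,1,0); (1,0,0); (1,1,0)} — 4.
  A=0, C=1: remaining (B,D,E) ∈ {(0,1,0); (1,1,0)} — 2.
  A=0, C=0: remaining (B,D,E) ∈ {(0,1,0); (1,1,0)} — 2.
Total: 4 + 4 + 2 + 2 = 12.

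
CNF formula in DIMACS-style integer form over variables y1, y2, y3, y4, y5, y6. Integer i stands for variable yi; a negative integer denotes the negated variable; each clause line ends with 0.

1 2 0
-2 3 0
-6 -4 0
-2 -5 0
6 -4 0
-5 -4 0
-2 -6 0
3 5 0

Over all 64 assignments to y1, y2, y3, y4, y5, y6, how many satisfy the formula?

8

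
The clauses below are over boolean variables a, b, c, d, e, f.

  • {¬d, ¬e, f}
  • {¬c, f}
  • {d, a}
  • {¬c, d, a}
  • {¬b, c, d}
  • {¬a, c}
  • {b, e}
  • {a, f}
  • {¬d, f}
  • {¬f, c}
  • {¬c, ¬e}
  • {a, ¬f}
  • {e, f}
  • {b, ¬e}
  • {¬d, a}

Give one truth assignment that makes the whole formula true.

a=True, b=True, c=True, d=False, e=False, f=True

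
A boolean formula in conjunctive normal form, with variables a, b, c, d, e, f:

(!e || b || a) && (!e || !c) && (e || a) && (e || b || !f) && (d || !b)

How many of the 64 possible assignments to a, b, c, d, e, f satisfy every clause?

16

Split on e, then b.
  e=1, b=1: remaining (a,c,d,f) ∈ {(0,0,1,0); (0,0,1,1); (1,0,1,0); (1,0,1,1)} — 4.
  e=1, b=0: remaining (a,c,d,f) ∈ {(1,0,0,0); (1,0,0,1); (1,0,1,0); (1,0,1,1)} — 4.
  e=0, b=1: remaining (a,c,d,f) ∈ {(1,0,1,0); (1,0,1,1); (1,1,1,0); (1,1,1,1)} — 4.
  e=0, b=0: remaining (a,c,d,f) ∈ {(1,0,0,0); (1,0,1,0); (1,1,0,0); (1,1,1,0)} — 4.
Total: 4 + 4 + 4 + 4 = 16.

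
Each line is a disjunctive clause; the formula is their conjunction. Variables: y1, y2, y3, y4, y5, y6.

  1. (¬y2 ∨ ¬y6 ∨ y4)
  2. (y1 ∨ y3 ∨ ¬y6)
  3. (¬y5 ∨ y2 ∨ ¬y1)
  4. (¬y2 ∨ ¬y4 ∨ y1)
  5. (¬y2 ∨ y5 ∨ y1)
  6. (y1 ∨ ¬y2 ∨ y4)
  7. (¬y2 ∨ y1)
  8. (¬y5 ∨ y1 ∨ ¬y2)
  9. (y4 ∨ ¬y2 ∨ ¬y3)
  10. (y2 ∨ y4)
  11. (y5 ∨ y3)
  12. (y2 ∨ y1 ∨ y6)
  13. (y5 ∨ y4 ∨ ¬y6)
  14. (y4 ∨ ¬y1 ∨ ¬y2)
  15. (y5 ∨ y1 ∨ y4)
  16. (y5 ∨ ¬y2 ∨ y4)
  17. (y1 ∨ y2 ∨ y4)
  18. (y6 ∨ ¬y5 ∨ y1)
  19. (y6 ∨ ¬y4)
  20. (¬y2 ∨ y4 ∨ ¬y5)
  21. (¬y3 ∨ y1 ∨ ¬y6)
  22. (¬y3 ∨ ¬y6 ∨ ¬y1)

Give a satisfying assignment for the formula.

y1=True, y2=True, y3=False, y4=True, y5=True, y6=True

Check each clause:
  1. (y4 ∨ ¬y2 ∨ ¬y6) — y4 is true.
  2. (¬y6 ∨ y1 ∨ y3) — y1 is true.
  3. (y2 ∨ ¬y1 ∨ ¬y5) — y2 is true.
  4. (¬y2 ∨ y1 ∨ ¬y4) — y1 is true.
  5. (y5 ∨ y1 ∨ ¬y2) — y1 is true.
  6. (y1 ∨ ¬y2 ∨ y4) — y1 is true.
  7. (y1 ∨ ¬y2) — y1 is true.
  8. (¬y2 ∨ y1 ∨ ¬y5) — y1 is true.
  9. (¬y2 ∨ y4 ∨ ¬y3) — y4 is true.
  10. (y2 ∨ y4) — y2 is true.
  11. (y3 ∨ y5) — y5 is true.
  12. (y6 ∨ y1 ∨ y2) — y1 is true.
  13. (y5 ∨ y4 ∨ ¬y6) — y4 is true.
  14. (y4 ∨ ¬y1 ∨ ¬y2) — y4 is true.
  15. (y5 ∨ y4 ∨ y1) — y1 is true.
  16. (¬y2 ∨ y5 ∨ y4) — y4 is true.
  17. (y2 ∨ y1 ∨ y4) — y1 is true.
  18. (¬y5 ∨ y1 ∨ y6) — y1 is true.
  19. (y6 ∨ ¬y4) — y6 is true.
  20. (¬y2 ∨ y4 ∨ ¬y5) — y4 is true.
  21. (y1 ∨ ¬y3 ∨ ¬y6) — y1 is true.
  22. (¬y1 ∨ ¬y6 ∨ ¬y3) — ¬y3 is true.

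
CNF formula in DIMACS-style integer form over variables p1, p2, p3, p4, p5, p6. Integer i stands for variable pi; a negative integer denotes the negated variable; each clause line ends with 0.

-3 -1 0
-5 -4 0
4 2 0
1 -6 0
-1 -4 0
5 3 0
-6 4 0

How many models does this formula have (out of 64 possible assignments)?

Satisfying assignments:
  p1=0 p2=0 p3=1 p4=1 p5=0 p6=0
  p1=0 p2=1 p3=0 p4=0 p5=1 p6=0
  p1=0 p2=1 p3=1 p4=0 p5=0 p6=0
  p1=0 p2=1 p3=1 p4=0 p5=1 p6=0
  p1=0 p2=1 p3=1 p4=1 p5=0 p6=0
  p1=1 p2=1 p3=0 p4=0 p5=1 p6=0
Count: 6.

6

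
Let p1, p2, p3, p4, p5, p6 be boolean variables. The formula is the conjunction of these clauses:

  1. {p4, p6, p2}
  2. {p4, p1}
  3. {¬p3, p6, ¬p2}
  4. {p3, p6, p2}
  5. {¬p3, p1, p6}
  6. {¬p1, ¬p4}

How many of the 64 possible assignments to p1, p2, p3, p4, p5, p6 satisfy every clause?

Split on p6, then p1.
  p6=1, p1=1: forces p4=0; p2, p3, p5 free → 2^3 = 8.
  p6=1, p1=0: forces p4=1; p2, p3, p5 free → 2^3 = 8.
  p6=0, p1=1: remaining (p2,p3,p4,p5) ∈ {(1,0,0,0); (1,0,0,1)} — 2.
  p6=0, p1=0: remaining (p2,p3,p4,p5) ∈ {(1,0,1,0); (1,0,1,1)} — 2.
Total: 8 + 8 + 2 + 2 = 20.

20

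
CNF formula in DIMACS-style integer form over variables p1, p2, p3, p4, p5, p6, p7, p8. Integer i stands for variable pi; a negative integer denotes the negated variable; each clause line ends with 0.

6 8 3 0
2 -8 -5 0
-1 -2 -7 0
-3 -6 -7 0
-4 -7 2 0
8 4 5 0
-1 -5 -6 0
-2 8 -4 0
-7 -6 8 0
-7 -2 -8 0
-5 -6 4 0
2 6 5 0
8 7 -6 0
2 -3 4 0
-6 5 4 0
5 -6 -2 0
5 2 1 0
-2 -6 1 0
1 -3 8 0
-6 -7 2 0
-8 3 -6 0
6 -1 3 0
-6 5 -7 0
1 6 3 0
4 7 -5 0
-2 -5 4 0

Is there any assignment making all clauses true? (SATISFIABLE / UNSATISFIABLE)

SATISFIABLE

Try p1 = True.
Set p2 = False and propagate.
For the remaining variables, p3 = True, p4 = True, p5 = True, p6 = False, p7 = False, p8 = False works.
Every clause has at least one true literal under this assignment.
So p1 = True, p2 = False, p3 = True, p4 = True, p5 = True, p6 = False, p7 = False, p8 = False is a satisfying assignment.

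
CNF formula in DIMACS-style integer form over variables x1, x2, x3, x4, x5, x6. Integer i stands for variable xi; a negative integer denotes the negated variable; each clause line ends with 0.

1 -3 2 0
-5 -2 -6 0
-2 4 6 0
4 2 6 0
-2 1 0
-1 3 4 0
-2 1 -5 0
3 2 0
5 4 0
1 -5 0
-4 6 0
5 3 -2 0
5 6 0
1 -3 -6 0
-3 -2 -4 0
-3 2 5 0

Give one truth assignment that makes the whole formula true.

x1 = True, x2 = False, x3 = True, x4 = True, x5 = True, x6 = True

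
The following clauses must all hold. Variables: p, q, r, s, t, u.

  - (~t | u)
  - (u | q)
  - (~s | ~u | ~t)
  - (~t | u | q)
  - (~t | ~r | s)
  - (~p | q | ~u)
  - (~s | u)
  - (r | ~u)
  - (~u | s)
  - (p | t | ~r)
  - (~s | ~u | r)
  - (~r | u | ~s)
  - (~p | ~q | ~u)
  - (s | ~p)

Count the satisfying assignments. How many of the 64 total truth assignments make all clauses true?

1

The models are:
  p=F q=T r=F s=F t=F u=F
Count: 1.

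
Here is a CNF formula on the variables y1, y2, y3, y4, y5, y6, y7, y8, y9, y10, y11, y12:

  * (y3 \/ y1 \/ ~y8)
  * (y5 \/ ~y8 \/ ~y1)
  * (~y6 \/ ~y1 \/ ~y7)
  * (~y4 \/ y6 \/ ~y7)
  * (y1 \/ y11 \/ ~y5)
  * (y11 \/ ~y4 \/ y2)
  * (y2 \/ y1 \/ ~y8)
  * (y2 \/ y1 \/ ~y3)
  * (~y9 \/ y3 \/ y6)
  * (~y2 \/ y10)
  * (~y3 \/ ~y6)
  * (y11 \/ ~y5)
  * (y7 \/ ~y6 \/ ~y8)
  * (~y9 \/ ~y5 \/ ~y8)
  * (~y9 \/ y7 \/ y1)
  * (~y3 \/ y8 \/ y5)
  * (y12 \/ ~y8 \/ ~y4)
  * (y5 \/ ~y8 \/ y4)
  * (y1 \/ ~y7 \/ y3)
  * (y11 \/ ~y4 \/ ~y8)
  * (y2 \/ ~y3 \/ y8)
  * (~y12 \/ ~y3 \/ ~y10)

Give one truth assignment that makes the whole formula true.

y1 = True, y2 = True, y3 = False, y4 = False, y5 = False, y6 = True, y7 = False, y8 = False, y9 = False, y10 = True, y11 = False, y12 = True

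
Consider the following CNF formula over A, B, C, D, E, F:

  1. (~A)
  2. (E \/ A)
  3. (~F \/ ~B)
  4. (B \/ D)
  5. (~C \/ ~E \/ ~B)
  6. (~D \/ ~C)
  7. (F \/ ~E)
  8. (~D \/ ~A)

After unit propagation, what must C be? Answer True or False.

Unit clause (~A) sets A = False.
(A \/ E) with A = False leaves only E, so E = True.
(~E \/ F) with E = True leaves only F, so F = True.
In (~F \/ ~B), ~F is now false; ~B must hold, so B = False.
(B \/ D): since B = False, the clause reduces to (D). D = True.
(~D \/ ~C) with D = True leaves only ~C, so C = False.

False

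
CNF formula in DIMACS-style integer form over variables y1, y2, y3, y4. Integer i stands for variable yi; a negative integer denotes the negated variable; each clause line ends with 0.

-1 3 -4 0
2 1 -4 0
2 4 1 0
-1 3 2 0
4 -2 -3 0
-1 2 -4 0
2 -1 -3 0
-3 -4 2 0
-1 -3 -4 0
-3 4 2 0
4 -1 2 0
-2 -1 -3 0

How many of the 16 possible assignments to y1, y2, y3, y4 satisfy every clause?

Satisfying assignments:
  y1=0 y2=1 y3=0 y4=0
  y1=0 y2=1 y3=0 y4=1
  y1=0 y2=1 y3=1 y4=1
  y1=1 y2=1 y3=0 y4=0
That's 4 in total.

4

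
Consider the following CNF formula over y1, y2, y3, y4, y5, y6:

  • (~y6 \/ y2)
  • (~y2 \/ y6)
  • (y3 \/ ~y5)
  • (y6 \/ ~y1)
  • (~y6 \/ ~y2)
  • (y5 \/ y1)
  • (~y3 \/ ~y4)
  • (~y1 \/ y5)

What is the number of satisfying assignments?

1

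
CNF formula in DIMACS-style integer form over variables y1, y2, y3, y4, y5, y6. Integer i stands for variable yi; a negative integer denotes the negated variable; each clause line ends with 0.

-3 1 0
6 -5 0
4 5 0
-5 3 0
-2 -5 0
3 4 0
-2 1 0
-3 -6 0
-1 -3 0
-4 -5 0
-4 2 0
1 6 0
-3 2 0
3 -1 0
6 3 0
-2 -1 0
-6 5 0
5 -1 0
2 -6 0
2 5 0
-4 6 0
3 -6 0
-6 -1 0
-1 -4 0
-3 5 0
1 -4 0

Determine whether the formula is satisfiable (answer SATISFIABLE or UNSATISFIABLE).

UNSATISFIABLE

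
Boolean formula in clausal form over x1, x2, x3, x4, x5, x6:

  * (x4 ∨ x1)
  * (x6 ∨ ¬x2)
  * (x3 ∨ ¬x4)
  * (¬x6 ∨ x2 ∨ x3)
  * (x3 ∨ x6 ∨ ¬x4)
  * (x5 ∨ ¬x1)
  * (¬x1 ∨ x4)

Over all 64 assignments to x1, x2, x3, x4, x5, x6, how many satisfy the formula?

9

Case analysis on x4 and x1:
  x4=T, x1=T: remaining (x2,x3,x5,x6) ∈ {(F,T,T,F); (F,T,T,T); (T,T,T,T)} — 3.
  x4=T, x1=F: x5 free; 3 ways for (x2,x3,x6) × 2^1 = 6.
  x4=F, x1=T: a clause becomes empty — 0.
  x4=F, x1=F: a clause becomes empty — 0.
Total: 3 + 6 + 0 + 0 = 9.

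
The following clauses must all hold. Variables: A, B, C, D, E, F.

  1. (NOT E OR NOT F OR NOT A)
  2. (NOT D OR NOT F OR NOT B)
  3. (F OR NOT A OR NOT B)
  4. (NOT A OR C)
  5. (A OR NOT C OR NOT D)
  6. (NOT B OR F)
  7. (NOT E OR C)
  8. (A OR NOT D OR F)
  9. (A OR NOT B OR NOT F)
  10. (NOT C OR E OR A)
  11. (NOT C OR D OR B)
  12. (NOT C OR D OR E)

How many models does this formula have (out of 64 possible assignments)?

6

The models are:
  A=0 B=0 C=0 D=0 E=0 F=0
  A=0 B=0 C=0 D=0 E=0 F=1
  A=0 B=0 C=0 D=1 E=0 F=1
  A=1 B=0 C=1 D=1 E=0 F=0
  A=1 B=0 C=1 D=1 E=0 F=1
  A=1 B=0 C=1 D=1 E=1 F=0
Count: 6.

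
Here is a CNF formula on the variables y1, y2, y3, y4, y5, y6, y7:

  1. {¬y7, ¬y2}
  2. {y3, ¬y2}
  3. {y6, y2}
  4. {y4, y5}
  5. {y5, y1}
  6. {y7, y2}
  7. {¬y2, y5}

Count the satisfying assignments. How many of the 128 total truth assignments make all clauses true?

18

Case analysis on y2 and y5:
  y2=1, y5=1: forces y3=1; y7=0; y1, y4, y6 free → 2^3 = 8.
  y2=1, y5=0: a clause becomes empty — 0.
  y2=0, y5=1: forces y6=1; y7=1; y1, y3, y4 free → 2^3 = 8.
  y2=0, y5=0: remaining (y1,y3,y4,y6,y7) ∈ {(1,0,1,1,1); (1,1,1,1,1)} — 2.
Total: 8 + 0 + 8 + 2 = 18.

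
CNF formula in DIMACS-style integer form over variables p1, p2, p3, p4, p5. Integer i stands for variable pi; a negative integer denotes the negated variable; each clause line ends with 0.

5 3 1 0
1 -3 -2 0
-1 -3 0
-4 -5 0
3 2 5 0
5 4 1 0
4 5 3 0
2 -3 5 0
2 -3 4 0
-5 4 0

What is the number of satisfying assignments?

1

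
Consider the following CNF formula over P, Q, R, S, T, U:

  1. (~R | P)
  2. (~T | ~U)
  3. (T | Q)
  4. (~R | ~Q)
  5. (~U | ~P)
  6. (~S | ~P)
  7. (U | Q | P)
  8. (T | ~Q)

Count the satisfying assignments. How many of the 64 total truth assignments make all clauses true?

5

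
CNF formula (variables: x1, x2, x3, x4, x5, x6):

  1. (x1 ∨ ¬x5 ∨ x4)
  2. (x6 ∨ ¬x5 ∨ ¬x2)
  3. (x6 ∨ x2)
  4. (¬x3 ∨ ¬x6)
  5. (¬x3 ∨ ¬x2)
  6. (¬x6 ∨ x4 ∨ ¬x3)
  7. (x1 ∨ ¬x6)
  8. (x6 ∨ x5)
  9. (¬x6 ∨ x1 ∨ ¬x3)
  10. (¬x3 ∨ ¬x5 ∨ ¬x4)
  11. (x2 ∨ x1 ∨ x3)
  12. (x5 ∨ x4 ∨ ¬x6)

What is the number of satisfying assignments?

6

Satisfying assignments:
  x1=1 x2=0 x3=0 x4=0 x5=1 x6=1
  x1=1 x2=0 x3=0 x4=1 x5=0 x6=1
  x1=1 x2=0 x3=0 x4=1 x5=1 x6=1
  x1=1 x2=1 x3=0 x4=0 x5=1 x6=1
  x1=1 x2=1 x3=0 x4=1 x5=0 x6=1
  x1=1 x2=1 x3=0 x4=1 x5=1 x6=1
That's 6 in total.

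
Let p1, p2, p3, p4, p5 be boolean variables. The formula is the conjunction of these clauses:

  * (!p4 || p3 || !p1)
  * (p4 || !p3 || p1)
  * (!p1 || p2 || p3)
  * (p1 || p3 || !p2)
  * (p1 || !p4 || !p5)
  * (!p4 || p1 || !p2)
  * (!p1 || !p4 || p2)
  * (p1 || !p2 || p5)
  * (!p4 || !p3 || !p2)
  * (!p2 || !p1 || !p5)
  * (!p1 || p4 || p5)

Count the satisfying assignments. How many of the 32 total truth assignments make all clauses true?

5

Satisfying assignments:
  p1=F p2=F p3=F p4=F p5=F
  p1=F p2=F p3=F p4=F p5=T
  p1=F p2=F p3=F p4=T p5=F
  p1=F p2=F p3=T p4=T p5=F
  p1=T p2=F p3=T p4=F p5=T
Count: 5.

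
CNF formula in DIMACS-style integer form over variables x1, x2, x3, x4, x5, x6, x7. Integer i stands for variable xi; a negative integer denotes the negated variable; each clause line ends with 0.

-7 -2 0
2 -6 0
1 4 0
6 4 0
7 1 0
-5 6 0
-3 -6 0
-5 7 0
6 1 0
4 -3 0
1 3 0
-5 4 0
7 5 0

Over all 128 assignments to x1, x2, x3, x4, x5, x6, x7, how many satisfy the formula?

2

The models are:
  x1=1 x2=0 x3=0 x4=1 x5=0 x6=0 x7=1
  x1=1 x2=0 x3=1 x4=1 x5=0 x6=0 x7=1
Count: 2.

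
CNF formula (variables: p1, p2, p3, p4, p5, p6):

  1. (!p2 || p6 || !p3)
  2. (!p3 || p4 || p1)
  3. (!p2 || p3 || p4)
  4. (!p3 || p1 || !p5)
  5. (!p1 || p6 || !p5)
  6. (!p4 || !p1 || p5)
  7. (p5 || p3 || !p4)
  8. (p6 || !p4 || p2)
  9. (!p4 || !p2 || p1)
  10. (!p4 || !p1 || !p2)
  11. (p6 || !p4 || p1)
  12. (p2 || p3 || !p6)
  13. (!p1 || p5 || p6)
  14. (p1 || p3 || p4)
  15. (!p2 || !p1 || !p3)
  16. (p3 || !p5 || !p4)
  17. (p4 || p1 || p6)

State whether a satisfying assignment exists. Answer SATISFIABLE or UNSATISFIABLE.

Try p1 = False.
For the remaining variables, p2 = False, p3 = True, p4 = True, p5 = False, p6 = True works.
So p1 = F  p2 = F  p3 = T  p4 = T  p5 = F  p6 = T is a satisfying assignment.

SATISFIABLE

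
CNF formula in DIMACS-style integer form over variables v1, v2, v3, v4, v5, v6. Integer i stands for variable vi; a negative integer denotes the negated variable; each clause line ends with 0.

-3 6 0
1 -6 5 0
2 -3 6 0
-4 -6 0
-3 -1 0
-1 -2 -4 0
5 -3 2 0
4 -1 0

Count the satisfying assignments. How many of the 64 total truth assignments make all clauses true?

Split on v1, then v3.
  v1=T, v3=T: a clause becomes empty — 0.
  v1=T, v3=F: remaining (v2,v4,v5,v6) ∈ {(F,T,F,F); (F,T,T,F)} — 2.
  v1=F, v3=T: remaining (v2,v4,v5,v6) ∈ {(F,F,T,T); (T,F,T,T)} — 2.
  v1=F, v3=F: v2 free; 5 ways for (v4,v5,v6) × 2^1 = 10.
Total: 0 + 2 + 2 + 10 = 14.

14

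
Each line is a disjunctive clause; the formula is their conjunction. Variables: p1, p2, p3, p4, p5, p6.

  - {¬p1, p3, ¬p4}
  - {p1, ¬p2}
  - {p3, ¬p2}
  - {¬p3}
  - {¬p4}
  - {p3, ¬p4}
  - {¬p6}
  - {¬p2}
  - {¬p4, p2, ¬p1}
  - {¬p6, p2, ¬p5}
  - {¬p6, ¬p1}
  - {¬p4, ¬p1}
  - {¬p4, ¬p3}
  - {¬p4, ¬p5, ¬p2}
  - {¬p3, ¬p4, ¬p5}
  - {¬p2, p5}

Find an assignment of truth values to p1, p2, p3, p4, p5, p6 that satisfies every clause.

p1=0, p2=0, p3=0, p4=0, p5=1, p6=0

Check each clause:
  1. {¬p4, ¬p1, p3} — ¬p4 is true.
  2. {p1, ¬p2} — ¬p2 is true.
  3. {p3, ¬p2} — ¬p2 is true.
  4. {¬p3} — ¬p3 is true.
  5. {¬p4} — ¬p4 is true.
  6. {¬p4, p3} — ¬p4 is true.
  7. {¬p6} — ¬p6 is true.
  8. {¬p2} — ¬p2 is true.
  9. {p2, ¬p1, ¬p4} — ¬p4 is true.
  10. {p2, ¬p6, ¬p5} — ¬p6 is true.
  11. {¬p1, ¬p6} — ¬p6 is true.
  12. {¬p1, ¬p4} — ¬p4 is true.
  13. {¬p4, ¬p3} — ¬p4 is true.
  14. {¬p5, ¬p2, ¬p4} — ¬p4 is true.
  15. {¬p3, ¬p5, ¬p4} — ¬p4 is true.
  16. {¬p2, p5} — p5 is true.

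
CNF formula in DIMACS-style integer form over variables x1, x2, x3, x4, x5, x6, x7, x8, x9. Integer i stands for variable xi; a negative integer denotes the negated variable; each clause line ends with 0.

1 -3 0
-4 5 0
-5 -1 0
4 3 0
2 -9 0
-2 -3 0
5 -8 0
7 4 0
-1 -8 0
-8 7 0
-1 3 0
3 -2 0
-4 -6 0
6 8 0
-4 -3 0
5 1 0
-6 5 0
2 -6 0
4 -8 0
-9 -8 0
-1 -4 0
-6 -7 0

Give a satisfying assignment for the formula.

x1=False  x2=False  x3=False  x4=True  x5=True  x6=False  x7=True  x8=True  x9=False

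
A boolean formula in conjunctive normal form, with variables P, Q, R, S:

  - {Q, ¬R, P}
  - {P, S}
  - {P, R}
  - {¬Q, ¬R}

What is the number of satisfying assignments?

6

Satisfying assignments:
  P=1 Q=0 R=0 S=0
  P=1 Q=0 R=0 S=1
  P=1 Q=0 R=1 S=0
  P=1 Q=0 R=1 S=1
  P=1 Q=1 R=0 S=0
  P=1 Q=1 R=0 S=1
That's 6 in total.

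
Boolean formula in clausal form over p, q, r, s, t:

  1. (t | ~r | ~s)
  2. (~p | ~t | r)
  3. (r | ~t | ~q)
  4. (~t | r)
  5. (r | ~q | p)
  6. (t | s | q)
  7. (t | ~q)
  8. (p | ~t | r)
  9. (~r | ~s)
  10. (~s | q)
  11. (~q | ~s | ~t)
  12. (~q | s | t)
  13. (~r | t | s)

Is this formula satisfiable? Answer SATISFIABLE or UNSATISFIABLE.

Set p = True and propagate.
Set q = True and propagate.
  then t is forced to True.
  then r is forced to True.
  then s is forced to False.
So p=T, q=T, r=T, s=F, t=T is a satisfying assignment.

SATISFIABLE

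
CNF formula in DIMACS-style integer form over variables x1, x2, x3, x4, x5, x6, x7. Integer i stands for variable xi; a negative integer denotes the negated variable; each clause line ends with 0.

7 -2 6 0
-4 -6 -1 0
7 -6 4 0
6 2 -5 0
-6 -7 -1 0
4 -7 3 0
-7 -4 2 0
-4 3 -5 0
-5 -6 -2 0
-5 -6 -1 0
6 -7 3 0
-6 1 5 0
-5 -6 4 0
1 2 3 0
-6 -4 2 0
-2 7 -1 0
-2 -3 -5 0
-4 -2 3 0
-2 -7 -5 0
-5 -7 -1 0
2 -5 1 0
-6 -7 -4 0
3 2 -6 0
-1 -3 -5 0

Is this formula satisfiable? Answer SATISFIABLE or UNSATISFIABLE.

SATISFIABLE

Try x1 = False.
Branch on x2: take x2 = False.
  then x3 is forced to True.
  then x5 is forced to False.
  then x6 is forced to False.
For the remaining variables, x4 = False, x7 = False works.
Every clause has at least one true literal under this assignment.
So x1=F, x2=F, x3=T, x4=F, x5=F, x6=F, x7=F is a satisfying assignment.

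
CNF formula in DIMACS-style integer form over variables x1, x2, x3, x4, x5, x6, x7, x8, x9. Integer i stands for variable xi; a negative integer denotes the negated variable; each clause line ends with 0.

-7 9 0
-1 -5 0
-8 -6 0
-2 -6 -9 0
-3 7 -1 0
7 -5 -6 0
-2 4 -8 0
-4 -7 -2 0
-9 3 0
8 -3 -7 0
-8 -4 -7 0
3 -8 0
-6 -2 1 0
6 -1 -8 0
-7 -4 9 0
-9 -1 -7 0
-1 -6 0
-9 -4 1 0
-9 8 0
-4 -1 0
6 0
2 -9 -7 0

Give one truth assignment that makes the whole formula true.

x1=F, x2=F, x3=T, x4=T, x5=F, x6=T, x7=F, x8=F, x9=F

(x6) is a unit clause, so x6 = True.
The clause (¬x8) is unit: x8 must be False.
(¬x1) is a unit clause, so x1 = False.
Unit propagation: (¬x2) forces x2 = False.
The clause (¬x9) is unit: x9 must be False.
(¬x7) is a unit clause, so x7 = False.
(¬x5) is a unit clause, so x5 = False.
x3, x4 are now unconstrained; take x3 = True, x4 = True.
Check each clause:
  1. (¬x7 ∨ x9) — ¬x7 is true.
  2. (¬x1 ∨ ¬x5) — ¬x5 is true.
  3. (¬x8 ∨ ¬x6) — ¬x8 is true.
  4. (¬x2 ∨ ¬x6 ∨ ¬x9) — ¬x2 is true.
  5. (¬x1 ∨ x7 ∨ ¬x3) — ¬x1 is true.
  6. (¬x5 ∨ ¬x6 ∨ x7) — ¬x5 is true.
  7. (x4 ∨ ¬x2 ∨ ¬x8) — ¬x8 is true.
  8. (¬x4 ∨ ¬x2 ∨ ¬x7) — ¬x7 is true.
  9. (x3 ∨ ¬x9) — x3 is true.
  10. (¬x3 ∨ x8 ∨ ¬x7) — ¬x7 is true.
  11. (¬x8 ∨ ¬x7 ∨ ¬x4) — ¬x8 is true.
  12. (¬x8 ∨ x3) — ¬x8 is true.
  13. (¬x2 ∨ x1 ∨ ¬x6) — ¬x2 is true.
  14. (¬x1 ∨ x6 ∨ ¬x8) — ¬x8 is true.
  15. (x9 ∨ ¬x4 ∨ ¬x7) — ¬x7 is true.
  16. (¬x7 ∨ ¬x9 ∨ ¬x1) — ¬x7 is true.
  17. (¬x6 ∨ ¬x1) — ¬x1 is true.
  18. (x1 ∨ ¬x4 ∨ ¬x9) — ¬x9 is true.
  19. (¬x9 ∨ x8) — ¬x9 is true.
  20. (¬x4 ∨ ¬x1) — ¬x1 is true.
  21. (x6) — x6 is true.
  22. (x2 ∨ ¬x7 ∨ ¬x9) — ¬x7 is true.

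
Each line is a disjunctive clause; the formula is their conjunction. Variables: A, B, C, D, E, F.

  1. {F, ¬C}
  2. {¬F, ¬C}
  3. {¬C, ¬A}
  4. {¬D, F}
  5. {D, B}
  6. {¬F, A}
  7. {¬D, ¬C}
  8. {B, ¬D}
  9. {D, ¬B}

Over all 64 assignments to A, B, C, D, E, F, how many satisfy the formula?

2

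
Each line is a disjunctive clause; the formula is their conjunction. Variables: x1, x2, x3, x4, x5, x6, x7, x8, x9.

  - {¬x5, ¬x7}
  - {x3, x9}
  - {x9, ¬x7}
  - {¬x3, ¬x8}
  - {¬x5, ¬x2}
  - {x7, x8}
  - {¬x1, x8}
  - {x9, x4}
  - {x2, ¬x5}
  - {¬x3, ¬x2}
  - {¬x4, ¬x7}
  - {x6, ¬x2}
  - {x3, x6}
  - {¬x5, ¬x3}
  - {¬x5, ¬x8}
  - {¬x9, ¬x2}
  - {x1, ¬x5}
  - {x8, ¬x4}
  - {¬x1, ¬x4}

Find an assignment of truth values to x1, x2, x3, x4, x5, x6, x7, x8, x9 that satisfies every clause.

x1=F, x2=F, x3=F, x4=F, x5=F, x6=T, x7=T, x8=T, x9=T

x5 occurs only negated in the remaining clauses — set x5 = False.
x6 occurs only positively in the remaining clauses — set x6 = True.
Set x1 = False and propagate.
Branch on x2: take x2 = False.
Branch on x3: take x3 = False.
  then x9 is forced to True.
The remaining clauses are satisfied by x4 = False, x7 = True, x8 = True.
Every clause has at least one true literal under this assignment.
Check each clause:
  1. {¬x5, ¬x7} — ¬x5 is true.
  2. {x3, x9} — x9 is true.
  3. {x9, ¬x7} — x9 is true.
  4. {¬x3, ¬x8} — ¬x3 is true.
  5. {¬x5, ¬x2} — ¬x5 is true.
  6. {x8, x7} — x8 is true.
  7. {x8, ¬x1} — x8 is true.
  8. {x9, x4} — x9 is true.
  9. {¬x5, x2} — ¬x5 is true.
  10. {¬x3, ¬x2} — ¬x3 is true.
  11. {¬x7, ¬x4} — ¬x4 is true.
  12. {x6, ¬x2} — x6 is true.
  13. {x3, x6} — x6 is true.
  14. {¬x3, ¬x5} — ¬x5 is true.
  15. {¬x5, ¬x8} — ¬x5 is true.
  16. {¬x9, ¬x2} — ¬x2 is true.
  17. {x1, ¬x5} — ¬x5 is true.
  18. {x8, ¬x4} — x8 is true.
  19. {¬x4, ¬x1} — ¬x4 is true.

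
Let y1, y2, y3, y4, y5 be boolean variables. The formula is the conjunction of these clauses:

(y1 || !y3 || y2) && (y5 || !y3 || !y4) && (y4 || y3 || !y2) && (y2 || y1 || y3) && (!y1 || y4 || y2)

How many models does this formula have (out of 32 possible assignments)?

13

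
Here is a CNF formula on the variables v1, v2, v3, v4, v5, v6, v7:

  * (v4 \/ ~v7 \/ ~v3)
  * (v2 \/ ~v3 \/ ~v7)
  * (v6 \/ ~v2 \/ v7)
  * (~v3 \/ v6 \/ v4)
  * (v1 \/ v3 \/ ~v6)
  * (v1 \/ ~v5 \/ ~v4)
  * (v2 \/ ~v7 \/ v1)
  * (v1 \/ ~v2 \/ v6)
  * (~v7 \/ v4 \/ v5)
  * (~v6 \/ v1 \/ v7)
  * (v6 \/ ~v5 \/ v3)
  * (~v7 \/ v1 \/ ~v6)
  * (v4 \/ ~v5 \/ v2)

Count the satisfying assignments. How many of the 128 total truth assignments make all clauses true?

Split on v6, then v7.
  v6=T, v7=T: 7 of the 32 assignments to (v1,v2,v3,v4,v5) work.
  v6=T, v7=F: v3 free; 7 ways for (v1,v2,v4,v5) × 2^1 = 14.
  v6=F, v7=T: remaining (v1,v2,v3,v4,v5) ∈ {(T,F,F,T,F); (T,T,F,T,F); (T,T,T,T,F); (T,T,T,T,T)} — 4.
  v6=F, v7=F: 7 of the 32 assignments to (v1,v2,v3,v4,v5) work.
Total: 7 + 14 + 4 + 7 = 32.

32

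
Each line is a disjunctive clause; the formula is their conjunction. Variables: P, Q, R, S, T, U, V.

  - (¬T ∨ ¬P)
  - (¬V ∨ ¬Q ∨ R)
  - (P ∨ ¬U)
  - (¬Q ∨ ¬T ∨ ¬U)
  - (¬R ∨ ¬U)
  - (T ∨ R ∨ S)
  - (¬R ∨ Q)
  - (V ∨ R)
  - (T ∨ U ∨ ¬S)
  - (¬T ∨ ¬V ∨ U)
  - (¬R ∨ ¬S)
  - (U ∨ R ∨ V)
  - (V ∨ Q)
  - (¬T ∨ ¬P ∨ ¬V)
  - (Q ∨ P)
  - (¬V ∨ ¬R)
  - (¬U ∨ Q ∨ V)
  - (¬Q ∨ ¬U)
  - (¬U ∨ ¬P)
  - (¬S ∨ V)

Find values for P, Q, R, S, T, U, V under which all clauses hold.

P = False, Q = True, R = True, S = False, T = False, U = False, V = False

Set P = False and propagate.
  then U is forced to False.
  then Q is forced to True.
Try R = True.
  then S is forced to False.
  then V is forced to False.
T is now unconstrained; take T = False.
Every clause has at least one true literal under this assignment.
Check each clause:
  1. (¬T ∨ ¬P) — ¬T is true.
  2. (R ∨ ¬Q ∨ ¬V) — ¬V is true.
  3. (P ∨ ¬U) — ¬U is true.
  4. (¬U ∨ ¬Q ∨ ¬T) — ¬U is true.
  5. (¬U ∨ ¬R) — ¬U is true.
  6. (R ∨ S ∨ T) — R is true.
  7. (Q ∨ ¬R) — Q is true.
  8. (V ∨ R) — R is true.
  9. (T ∨ ¬S ∨ U) — ¬S is true.
  10. (¬V ∨ U ∨ ¬T) — ¬V is true.
  11. (¬R ∨ ¬S) — ¬S is true.
  12. (V ∨ R ∨ U) — R is true.
  13. (V ∨ Q) — Q is true.
  14. (¬T ∨ ¬P ∨ ¬V) — ¬V is true.
  15. (Q ∨ P) — Q is true.
  16. (¬R ∨ ¬V) — ¬V is true.
  17. (V ∨ Q ∨ ¬U) — ¬U is true.
  18. (¬U ∨ ¬Q) — ¬U is true.
  19. (¬U ∨ ¬P) — ¬U is true.
  20. (V ∨ ¬S) — ¬S is true.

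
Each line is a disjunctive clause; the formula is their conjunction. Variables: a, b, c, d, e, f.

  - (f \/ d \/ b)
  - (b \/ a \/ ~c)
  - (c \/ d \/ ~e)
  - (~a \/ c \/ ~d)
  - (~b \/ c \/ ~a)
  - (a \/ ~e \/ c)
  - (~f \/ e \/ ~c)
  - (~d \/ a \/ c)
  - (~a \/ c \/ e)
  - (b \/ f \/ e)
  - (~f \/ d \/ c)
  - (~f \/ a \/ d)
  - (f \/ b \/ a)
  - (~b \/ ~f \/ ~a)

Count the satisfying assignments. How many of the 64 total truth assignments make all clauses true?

13

Split on a, then c.
  a=T, c=T: 7 of the 16 assignments to (b,d,e,f) work.
  a=T, c=F: a clause becomes empty — 0.
  a=F, c=T: 5 of the 16 assignments to (b,d,e,f) work.
  a=F, c=F: remaining (b,d,e,f) ∈ {(T,F,F,F)} — 1.
Total: 7 + 0 + 5 + 1 = 13.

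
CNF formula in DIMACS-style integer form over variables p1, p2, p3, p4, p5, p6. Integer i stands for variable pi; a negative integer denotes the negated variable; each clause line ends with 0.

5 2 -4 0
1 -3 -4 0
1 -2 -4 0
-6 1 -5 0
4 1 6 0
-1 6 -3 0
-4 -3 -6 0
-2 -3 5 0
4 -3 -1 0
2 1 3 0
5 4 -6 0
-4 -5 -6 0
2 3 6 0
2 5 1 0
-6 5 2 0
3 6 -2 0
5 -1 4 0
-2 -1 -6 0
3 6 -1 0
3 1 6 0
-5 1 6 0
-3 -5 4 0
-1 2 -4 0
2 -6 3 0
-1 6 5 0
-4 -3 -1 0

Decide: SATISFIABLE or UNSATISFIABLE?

UNSATISFIABLE

p1 = True:
  p6 = True:
    propagation gives p2=False, p5=True, p4=False, p3=False; an empty clause results — contradiction.
  p6 = False:
    propagation gives p3=False; an empty clause results — contradiction.
p1 = False:
  p6 = True:
    propagation gives p5=False, p4=True, p2=True; an empty clause results — contradiction.
  p6 = False:
    propagation gives p4=True, p3=False; an empty clause results — contradiction.
Every branch closes, so no satisfying assignment exists.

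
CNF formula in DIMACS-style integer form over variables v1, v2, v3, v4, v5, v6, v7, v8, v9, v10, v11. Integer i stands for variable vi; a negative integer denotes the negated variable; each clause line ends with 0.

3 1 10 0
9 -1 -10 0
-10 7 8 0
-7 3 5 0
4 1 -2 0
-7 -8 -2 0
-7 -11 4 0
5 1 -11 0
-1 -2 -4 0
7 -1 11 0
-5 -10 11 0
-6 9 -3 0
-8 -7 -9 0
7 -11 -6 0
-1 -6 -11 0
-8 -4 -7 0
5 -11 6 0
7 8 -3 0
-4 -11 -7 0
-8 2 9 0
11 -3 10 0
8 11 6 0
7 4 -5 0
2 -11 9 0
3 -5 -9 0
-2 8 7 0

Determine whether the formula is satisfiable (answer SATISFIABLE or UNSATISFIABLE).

Try v1 = False.
The remaining clauses are satisfied by v2 = False, v3 = True, v4 = False, v5 = False, v6 = True, v7 = False, v8 = True, v9 = True, v10 = True, v11 = False.
So v1=F, v2=F, v3=T, v4=F, v5=F, v6=T, v7=F, v8=T, v9=T, v10=T, v11=F is a satisfying assignment.

SATISFIABLE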